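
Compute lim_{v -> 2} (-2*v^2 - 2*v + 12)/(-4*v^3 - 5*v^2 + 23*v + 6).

At v = 2 both the top and bottom vanish — a removable singularity. Factoring out (v - 2) from each leaves (-2*v - 6)/(-4*v^2 - 13*v - 3), which at v = 2 equals 2/9.

2/9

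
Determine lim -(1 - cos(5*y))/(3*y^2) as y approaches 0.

Substitution gives 0/0.
Use (1 − cos u)/u² → 1/2 with u = 5y: the limit is 5²/(2·(-3)) = -25/6.

-25/6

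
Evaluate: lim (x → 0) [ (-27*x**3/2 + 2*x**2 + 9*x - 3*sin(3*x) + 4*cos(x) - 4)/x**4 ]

Substitution gives 0/0; apply L'Hôpital's rule 4 times.
After differentiating numerator and denominator 4 times the quotient is (-243*sin(3*x) + 4*cos(x))/(24); at x = 0 this is 1/6.

1/6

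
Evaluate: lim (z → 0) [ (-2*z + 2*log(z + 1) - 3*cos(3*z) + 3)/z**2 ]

Substitution gives 0/0 (the numerator vanishes to order 2).
Expand each term to order z^2: the coefficient of z^2 in 2·ln(1 + z) is -1 and in -3·cos(3z) is 27/2.
Lower-order terms cancel with the polynomial part, so the numerator is (25/2)·z^2 + o(z^2), and the limit is (25/2)/(1) = 25/2.

25/2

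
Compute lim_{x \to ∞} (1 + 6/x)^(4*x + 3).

e^(24)

Let L be the limit and take ln: ln L = lim (4x + 3)·ln(1 + 6/x) = lim (4x + 3)·(6/x + O(1/x²)) = 24.
Hence L = e^(24).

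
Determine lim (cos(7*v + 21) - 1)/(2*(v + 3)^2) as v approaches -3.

-49/4

Direct substitution gives 0/0.
Apply L'Hôpital: lim (-7*sin(7*v + 21))/(4*v + 12), still 0/0.
After 2 applications of L'Hôpital's rule the quotient is (-49*cos(7*v + 21))/(4); substituting v = -3 gives -49/4.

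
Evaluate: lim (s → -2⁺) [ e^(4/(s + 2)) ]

As s → -2⁺, 4/(s + 2) → +∞, so e^(4/(s + 2)) → ∞.

∞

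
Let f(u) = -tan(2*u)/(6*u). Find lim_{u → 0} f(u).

-1/3

Substitution gives 0/0.
Since tan(θ)/θ → 1 as θ → 0, tan(2u)/(2u) → 1 and the limit is 2/(-6) = -1/3.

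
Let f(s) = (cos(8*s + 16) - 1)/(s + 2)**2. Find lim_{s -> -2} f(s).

-32

Direct substitution gives 0/0.
Apply L'Hôpital: lim (-8*sin(8*s + 16))/(2*s + 4), still 0/0.
After 2 applications of L'Hôpital's rule the quotient is (-64*cos(8*s + 16))/(2); substituting s = -2 gives -32.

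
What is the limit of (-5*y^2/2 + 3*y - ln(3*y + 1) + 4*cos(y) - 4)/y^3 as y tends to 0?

Substitution gives 0/0 (the numerator vanishes to order 3).
Expand each term to order y^3: the coefficient of y^3 in 4·cos(y) is 0 and in −ln(1 + 3y) is -9.
Lower-order terms cancel with the polynomial part, so the numerator is (-9)·y^3 + o(y^3), and the limit is (-9)/(1) = -9.

-9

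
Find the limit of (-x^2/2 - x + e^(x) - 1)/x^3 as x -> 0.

Direct substitution gives 0/0.
Apply L'Hôpital: lim (-x + e^(x) - 1)/(3*x^2), still 0/0.
Apply L'Hôpital: lim (e^(x) - 1)/(6*x), still 0/0.
After 3 applications of L'Hôpital's rule the quotient is (e^(x))/(6); substituting x = 0 gives 1/6.

1/6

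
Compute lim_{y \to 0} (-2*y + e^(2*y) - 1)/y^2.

Direct substitution gives 0/0.
Apply L'Hôpital: lim (2*e^(2*y) - 2)/(2*y), still 0/0.
After 2 applications of L'Hôpital's rule the quotient is (4*e^(2*y))/(2); substituting y = 0 gives 2.

2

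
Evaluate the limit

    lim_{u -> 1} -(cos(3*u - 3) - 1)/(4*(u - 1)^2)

Direct substitution gives 0/0.
Apply L'Hôpital: lim (-3*sin(3*u - 3))/(8 - 8*u), still 0/0.
After 2 applications of L'Hôpital's rule the quotient is (-9*cos(3*u - 3))/(-8); substituting u = 1 gives 9/8.

9/8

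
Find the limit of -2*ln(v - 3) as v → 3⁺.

∞

As v → 3⁺, v - 3 → 0⁺ and ln(v - 3) → −∞.
Multiplying by -2 gives ∞.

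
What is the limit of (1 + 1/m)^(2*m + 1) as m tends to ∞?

e^(2)

Let L be the limit and take ln: ln L = lim (2m + 1)·ln(1 + 1/m) = lim (2m + 1)·(1/m + O(1/m²)) = 2.
Hence L = e^(2).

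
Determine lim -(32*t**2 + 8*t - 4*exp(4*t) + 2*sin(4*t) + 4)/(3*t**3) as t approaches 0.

64/3

Substitution gives 0/0; apply L'Hôpital's rule 3 times.
After differentiating numerator and denominator 3 times the quotient is (-256*e^(4*t) - 128*cos(4*t))/(-18); at t = 0 this is 64/3.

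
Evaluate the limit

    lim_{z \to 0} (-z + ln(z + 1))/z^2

Direct substitution gives 0/0.
Apply L'Hôpital: lim (-1 + 1/(z + 1))/(2*z), still 0/0.
After 2 applications of L'Hôpital's rule the quotient is (-1/(z + 1)^2)/(2); substituting z = 0 gives -1/2.

-1/2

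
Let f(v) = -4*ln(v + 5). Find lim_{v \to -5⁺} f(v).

As v → -5⁺, v + 5 → 0⁺ and ln(v + 5) → −∞.
Multiplying by -4 gives ∞.

∞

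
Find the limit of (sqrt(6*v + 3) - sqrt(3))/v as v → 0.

√(3)

A 0/0 form; rationalise with √(3 + 6v) + √3. This collapses the numerator to 6v, leaving 6/(√(3 + 6v) + √3) → 6/(2√3) = √(3).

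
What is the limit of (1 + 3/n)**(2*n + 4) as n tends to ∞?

e^(6)

Write it as [(1 + 3/n)^n]^(2) · (1 + 3/n)^(4). The bracketed term tends to e^(3) and the second factor to 1, so the limit is e^(6).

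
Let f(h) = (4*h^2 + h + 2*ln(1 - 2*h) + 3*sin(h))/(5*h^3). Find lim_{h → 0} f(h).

Substitution gives 0/0 (the numerator vanishes to order 3).
Expand each term to order h^3: the coefficient of h^3 in 3·sin(h) is -1/2 and in 2·ln(1 - 2h) is -16/3.
Lower-order terms cancel with the polynomial part, so the numerator is (-35/6)·h^3 + o(h^3), and the limit is (-35/6)/(5) = -7/6.

-7/6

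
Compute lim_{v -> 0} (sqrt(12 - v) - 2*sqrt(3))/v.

A 0/0 form; rationalise with √(12 - v) + √12. This collapses the numerator to -v, leaving -1/(√(12 - v) + √12) → -1/(2√12) = -√(3)/12.

-√(3)/12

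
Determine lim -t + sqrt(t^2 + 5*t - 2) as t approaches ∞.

An ∞ − ∞ form. Rationalising with the conjugate, the difference becomes (5t - 2) / (√(t^2 + 5*t - 2) + t).
For large t the denominator behaves like 2·t, so the quotient tends to 5/2 = 5/2.

5/2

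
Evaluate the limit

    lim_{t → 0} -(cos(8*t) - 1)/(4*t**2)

8

Direct substitution gives 0/0.
Apply L'Hôpital: lim (-8*sin(8*t))/(-8*t), still 0/0.
After 2 applications of L'Hôpital's rule the quotient is (-64*cos(8*t))/(-8); substituting t = 0 gives 8.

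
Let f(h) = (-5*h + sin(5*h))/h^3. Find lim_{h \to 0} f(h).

-125/6

Direct substitution gives 0/0.
Apply L'Hôpital: lim (5*cos(5*h) - 5)/(3*h^2), still 0/0.
Apply L'Hôpital: lim (-25*sin(5*h))/(6*h), still 0/0.
After 3 applications of L'Hôpital's rule the quotient is (-125*cos(5*h))/(6); substituting h = 0 gives -125/6.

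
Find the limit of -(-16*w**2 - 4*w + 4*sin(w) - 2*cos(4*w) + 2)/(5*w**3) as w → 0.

Substitution gives 0/0 (the numerator vanishes to order 3).
Expand each term to order w^3: the coefficient of w^3 in 4·sin(w) is -2/3 and in -2·cos(4w) is 0.
Lower-order terms cancel with the polynomial part, so the numerator is (-2/3)·w^3 + o(w^3), and the limit is (-2/3)/(-5) = 2/15.

2/15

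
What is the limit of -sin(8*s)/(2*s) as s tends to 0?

Substitution gives 0/0.
Write it as (8/(-2))·sin(8s)/(8s); since sin(u)/u → 1, the limit is -4.

-4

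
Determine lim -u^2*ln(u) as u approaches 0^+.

This is a 0·(−∞) form. Rewrite as -1·ln(u) / u^(−2) and apply L'Hôpital:
the derivative quotient is -1·(1/u) / (−2·u^(−3)) = (1/2)·u^2 → 0.

0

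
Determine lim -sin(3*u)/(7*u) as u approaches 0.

-3/7

Substitution gives 0/0.
Write it as (3/(-7))·sin(3u)/(3u); since sin(θ)/θ → 1, the limit is -3/7.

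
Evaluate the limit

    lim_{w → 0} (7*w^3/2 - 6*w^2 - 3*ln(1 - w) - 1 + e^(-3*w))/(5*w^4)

Substitution gives 0/0; apply L'Hôpital's rule 4 times.
After differentiating numerator and denominator 4 times the quotient is (81*e^(-3*w) + 18/(w - 1)^4)/(120); at w = 0 this is 33/40.

33/40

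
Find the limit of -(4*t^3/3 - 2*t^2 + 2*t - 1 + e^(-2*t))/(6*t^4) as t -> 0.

-1/9

Direct substitution gives 0/0.
Apply L'Hôpital: lim (4*t^2 - 4*t + 2 - 2*e^(-2*t))/(-24*t^3), still 0/0.
Apply L'Hôpital: lim (8*t - 4 + 4*e^(-2*t))/(-72*t^2), still 0/0.
Apply L'Hôpital: lim (8 - 8*e^(-2*t))/(-144*t), still 0/0.
After 4 applications of L'Hôpital's rule the quotient is (16*e^(-2*t))/(-144); substituting t = 0 gives -1/9.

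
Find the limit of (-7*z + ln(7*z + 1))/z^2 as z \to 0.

-49/2

Direct substitution gives 0/0.
Apply L'Hôpital: lim (-7 + 7/(7*z + 1))/(2*z), still 0/0.
After 2 applications of L'Hôpital's rule the quotient is (-49/(7*z + 1)^2)/(2); substituting z = 0 gives -49/2.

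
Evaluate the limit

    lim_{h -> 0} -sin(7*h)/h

-7

Substitution gives 0/0.
Write it as (7/(-1))·sin(7h)/(7h); since sin(u)/u → 1, the limit is -7.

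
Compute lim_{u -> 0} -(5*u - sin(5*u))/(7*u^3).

Direct substitution gives 0/0.
Apply L'Hôpital: lim (5 - 5*cos(5*u))/(-21*u^2), still 0/0.
Apply L'Hôpital: lim (25*sin(5*u))/(-42*u), still 0/0.
After 3 applications of L'Hôpital's rule the quotient is (125*cos(5*u))/(-42); substituting u = 0 gives -125/42.

-125/42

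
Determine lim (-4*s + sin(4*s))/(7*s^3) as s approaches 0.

-32/21

Direct substitution gives 0/0.
Apply L'Hôpital: lim (4*cos(4*s) - 4)/(21*s^2), still 0/0.
Apply L'Hôpital: lim (-16*sin(4*s))/(42*s), still 0/0.
After 3 applications of L'Hôpital's rule the quotient is (-64*cos(4*s))/(42); substituting s = 0 gives -32/21.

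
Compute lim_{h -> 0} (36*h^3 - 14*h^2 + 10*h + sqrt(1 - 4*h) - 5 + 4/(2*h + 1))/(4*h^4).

27/2

Substitution gives 0/0; apply L'Hôpital's rule 4 times.
After differentiating numerator and denominator 4 times the quotient is (1536/(2*h + 1)^5 - 240/(1 - 4*h)^(7/2))/(96); at h = 0 this is 27/2.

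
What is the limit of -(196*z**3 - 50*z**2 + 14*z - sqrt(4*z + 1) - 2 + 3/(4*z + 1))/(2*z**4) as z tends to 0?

-389

Substitution gives 0/0; apply L'Hôpital's rule 4 times.
After differentiating numerator and denominator 4 times the quotient is (18432/(4*z + 1)^5 + 240/(4*z + 1)^(7/2))/(-48); at z = 0 this is -389.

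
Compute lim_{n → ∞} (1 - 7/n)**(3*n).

Write it as [(1 - 7/n)^n]^(3) · (1 - 7/n)^(0). The bracketed term tends to e^(-7) and the second factor to 1, so the limit is e^(-21).

e^(-21)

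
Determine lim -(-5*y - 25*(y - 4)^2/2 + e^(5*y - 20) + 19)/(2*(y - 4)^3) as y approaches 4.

Direct substitution gives 0/0.
Apply L'Hôpital: lim (-25*y + 5*e^(5*y - 20) + 95)/(-6*(y - 4)^2), still 0/0.
Apply L'Hôpital: lim (25*e^(5*y - 20) - 25)/(48 - 12*y), still 0/0.
After 3 applications of L'Hôpital's rule the quotient is (125*e^(5*y - 20))/(-12); substituting y = 4 gives -125/12.

-125/12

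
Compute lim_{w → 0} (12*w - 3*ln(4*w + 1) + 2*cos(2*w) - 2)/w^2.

Substitution gives 0/0; apply L'Hôpital's rule 2 times.
After differentiating numerator and denominator 2 times the quotient is (-8*cos(2*w) + 48/(4*w + 1)^2)/(2); at w = 0 this is 20.

20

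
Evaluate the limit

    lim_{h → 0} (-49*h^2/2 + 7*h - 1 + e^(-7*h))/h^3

Direct substitution gives 0/0.
Apply L'Hôpital: lim (-49*h + 7 - 7*e^(-7*h))/(3*h^2), still 0/0.
Apply L'Hôpital: lim (-49 + 49*e^(-7*h))/(6*h), still 0/0.
After 3 applications of L'Hôpital's rule the quotient is (-343*e^(-7*h))/(6); substituting h = 0 gives -343/6.

-343/6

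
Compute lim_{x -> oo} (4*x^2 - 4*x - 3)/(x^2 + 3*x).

Numerator and denominator both have degree 2.
Dividing every term by x^2, all lower-order terms vanish and the limit is the ratio of leading coefficients, 4/(1) = 4.

4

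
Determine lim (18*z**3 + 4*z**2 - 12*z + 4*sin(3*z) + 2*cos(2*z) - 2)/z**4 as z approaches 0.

Substitution gives 0/0; apply L'Hôpital's rule 4 times.
After differentiating numerator and denominator 4 times the quotient is (324*sin(3*z) + 32*cos(2*z))/(24); at z = 0 this is 4/3.

4/3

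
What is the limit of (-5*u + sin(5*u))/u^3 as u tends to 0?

-125/6

Direct substitution gives 0/0.
Apply L'Hôpital: lim (5*cos(5*u) - 5)/(3*u^2), still 0/0.
Apply L'Hôpital: lim (-25*sin(5*u))/(6*u), still 0/0.
After 3 applications of L'Hôpital's rule the quotient is (-125*cos(5*u))/(6); substituting u = 0 gives -125/6.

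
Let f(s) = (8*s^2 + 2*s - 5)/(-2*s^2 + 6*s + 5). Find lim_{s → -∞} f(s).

-4

Numerator and denominator both have degree 2.
Dividing every term by s^2, all lower-order terms vanish and the limit is the ratio of leading coefficients, 8/(-2) = -4.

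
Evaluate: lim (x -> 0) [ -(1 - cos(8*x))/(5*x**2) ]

Substitution gives 0/0.
Use (1 − cos u)/u² → 1/2 with u = 8x: the limit is 8²/(2·(-5)) = -32/5.

-32/5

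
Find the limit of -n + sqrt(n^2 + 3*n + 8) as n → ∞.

3/2

This has the form ∞ − ∞. Multiply and divide by the conjugate √(n^2 + 3*n + 8) + n.
That gives (3n + 8) / (√(n^2 + 3*n + 8) + n).
Divide numerator and denominator by n: the limit is 3/(2·1) = 3/2.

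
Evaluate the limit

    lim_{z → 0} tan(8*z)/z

8

Substitution gives 0/0.
Since tan(u)/u → 1 as u → 0, tan(8z)/(8z) → 1 and the limit is 8.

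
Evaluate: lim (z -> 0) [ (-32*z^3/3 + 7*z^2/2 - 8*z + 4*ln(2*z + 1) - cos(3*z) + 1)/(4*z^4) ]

Substitution gives 0/0; apply L'Hôpital's rule 4 times.
After differentiating numerator and denominator 4 times the quotient is (-81*cos(3*z) - 384/(2*z + 1)^4)/(96); at z = 0 this is -155/32.

-155/32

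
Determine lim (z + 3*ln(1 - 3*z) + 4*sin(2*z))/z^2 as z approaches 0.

Substitution gives 0/0 (the numerator vanishes to order 2).
Expand each term to order z^2: the coefficient of z^2 in 4·sin(2z) is 0 and in 3·ln(1 - 3z) is -27/2.
Lower-order terms cancel with the polynomial part, so the numerator is (-27/2)·z^2 + o(z^2), and the limit is (-27/2)/(1) = -27/2.

-27/2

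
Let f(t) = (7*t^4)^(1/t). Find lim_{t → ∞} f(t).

1

Base → ∞ and exponent → 0: an ∞^0 form.
Take logs: (1/t)·ln(7·t^4) = (ln 7 + 4·ln t)/t → 0.
So the limit is e^0 = 1.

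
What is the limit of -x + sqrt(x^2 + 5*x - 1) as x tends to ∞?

An ∞ − ∞ form. Rationalising with the conjugate, the difference becomes (5x - 1) / (√(x^2 + 5*x - 1) + x).
For large x the denominator behaves like 2·x, so the quotient tends to 5/2 = 5/2.

5/2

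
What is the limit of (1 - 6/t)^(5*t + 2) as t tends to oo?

e^(-30)

Write it as [(1 - 6/t)^t]^(5) · (1 - 6/t)^(2). The bracketed term tends to e^(-6) and the second factor to 1, so the limit is e^(-30).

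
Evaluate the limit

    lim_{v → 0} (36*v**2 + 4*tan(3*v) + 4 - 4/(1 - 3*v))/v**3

Substitution gives 0/0; apply L'Hôpital's rule 3 times.
After differentiating numerator and denominator 3 times the quotient is (648*tan(3*v)^2/cos(3*v)^2 + 216/cos(3*v)^2 - 648/(3*v - 1)^4)/(6); at v = 0 this is -72.

-72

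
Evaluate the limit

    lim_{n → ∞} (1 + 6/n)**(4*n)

e^(24)

Write it as [(1 + 6/n)^n]^(4) · (1 + 6/n)^(0). The bracketed term tends to e^(6) and the second factor to 1, so the limit is e^(24).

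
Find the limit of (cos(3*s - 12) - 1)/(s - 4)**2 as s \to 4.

Direct substitution gives 0/0.
Apply L'Hôpital: lim (-3*sin(3*s - 12))/(2*s - 8), still 0/0.
After 2 applications of L'Hôpital's rule the quotient is (-9*cos(3*s - 12))/(2); substituting s = 4 gives -9/2.

-9/2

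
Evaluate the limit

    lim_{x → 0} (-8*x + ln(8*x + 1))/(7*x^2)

Direct substitution gives 0/0.
Apply L'Hôpital: lim (-8 + 8/(8*x + 1))/(14*x), still 0/0.
After 2 applications of L'Hôpital's rule the quotient is (-64/(8*x + 1)^2)/(14); substituting x = 0 gives -32/7.

-32/7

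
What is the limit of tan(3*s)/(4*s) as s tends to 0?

Substitution gives 0/0.
Since tan(u)/u → 1 as u → 0, tan(3s)/(3s) → 1 and the limit is 3/4.

3/4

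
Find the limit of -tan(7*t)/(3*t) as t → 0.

Substitution gives 0/0.
Since tan(u)/u → 1 as u → 0, tan(7t)/(7t) → 1 and the limit is 7/(-3) = -7/3.

-7/3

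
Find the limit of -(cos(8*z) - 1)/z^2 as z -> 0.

32

Direct substitution gives 0/0.
Apply L'Hôpital: lim (-8*sin(8*z))/(-2*z), still 0/0.
After 2 applications of L'Hôpital's rule the quotient is (-64*cos(8*z))/(-2); substituting z = 0 gives 32.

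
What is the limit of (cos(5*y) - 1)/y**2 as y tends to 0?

-25/2

Direct substitution gives 0/0.
Apply L'Hôpital: lim (-5*sin(5*y))/(2*y), still 0/0.
After 2 applications of L'Hôpital's rule the quotient is (-25*cos(5*y))/(2); substituting y = 0 gives -25/2.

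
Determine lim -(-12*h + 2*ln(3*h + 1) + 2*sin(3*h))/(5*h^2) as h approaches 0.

Substitution gives 0/0 (the numerator vanishes to order 2).
Expand each term to order h^2: the coefficient of h^2 in 2·sin(3h) is 0 and in 2·ln(1 + 3h) is -9.
Lower-order terms cancel with the polynomial part, so the numerator is (-9)·h^2 + o(h^2), and the limit is (-9)/(-5) = 9/5.

9/5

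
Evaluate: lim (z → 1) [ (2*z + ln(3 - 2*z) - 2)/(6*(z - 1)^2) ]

-1/3

Direct substitution gives 0/0.
Apply L'Hôpital: lim (2 - 2/(3 - 2*z))/(12*z - 12), still 0/0.
After 2 applications of L'Hôpital's rule the quotient is (-4/(3 - 2*z)^2)/(12); substituting z = 1 gives -1/3.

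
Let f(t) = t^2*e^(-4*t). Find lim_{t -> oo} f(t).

0

Write as t^2/e^{4t}, an ∞/∞ form.
Exponential growth dominates any polynomial, so repeated L'Hôpital (or the standard result) gives 0.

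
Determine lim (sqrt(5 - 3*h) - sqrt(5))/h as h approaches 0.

Substitution gives 0/0. Multiply numerator and denominator by the conjugate √(5 - 3h) + √5.
The numerator becomes (5 - 3h) − 5 = -3h, so the expression simplifies to -3/(√(5 - 3h) + √5).
Letting h → 0 gives -3/(2√5) = -3*√(5)/10.

-3*√(5)/10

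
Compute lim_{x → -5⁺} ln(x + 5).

-∞

As x → -5⁺, x + 5 → 0⁺ and ln(x + 5) → −∞.
Multiplying by 1 gives -∞.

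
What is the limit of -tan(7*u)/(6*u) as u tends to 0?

Substitution gives 0/0.
Since tan(θ)/θ → 1 as θ → 0, tan(7u)/(7u) → 1 and the limit is 7/(-6) = -7/6.

-7/6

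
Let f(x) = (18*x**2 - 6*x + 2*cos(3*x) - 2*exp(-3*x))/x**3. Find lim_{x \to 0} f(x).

Substitution gives 0/0; apply L'Hôpital's rule 3 times.
After differentiating numerator and denominator 3 times the quotient is (54*sin(3*x) + 54*e^(-3*x))/(6); at x = 0 this is 9.

9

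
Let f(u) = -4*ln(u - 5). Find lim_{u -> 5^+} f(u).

∞

As u → 5⁺, u - 5 → 0⁺ and ln(u - 5) → −∞.
Multiplying by -4 gives ∞.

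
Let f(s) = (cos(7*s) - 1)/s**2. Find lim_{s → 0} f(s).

-49/2

Direct substitution gives 0/0.
Apply L'Hôpital: lim (-7*sin(7*s))/(2*s), still 0/0.
After 2 applications of L'Hôpital's rule the quotient is (-49*cos(7*s))/(2); substituting s = 0 gives -49/2.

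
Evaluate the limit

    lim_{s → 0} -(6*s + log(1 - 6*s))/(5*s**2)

18/5

Direct substitution gives 0/0.
Apply L'Hôpital: lim (6 - 6/(1 - 6*s))/(-10*s), still 0/0.
After 2 applications of L'Hôpital's rule the quotient is (-36/(1 - 6*s)^2)/(-10); substituting s = 0 gives 18/5.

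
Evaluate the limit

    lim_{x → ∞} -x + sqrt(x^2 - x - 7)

-1/2

This has the form ∞ − ∞. Multiply and divide by the conjugate √(x^2 - x - 7) + x.
That gives (-x - 7) / (√(x^2 - x - 7) + x).
Divide numerator and denominator by x: the limit is -1/(2·1) = -1/2.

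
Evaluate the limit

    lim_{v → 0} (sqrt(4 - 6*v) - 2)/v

A 0/0 form; rationalise with √(4 - 6v) + √4. This collapses the numerator to -6v, leaving -6/(√(4 - 6v) + √4) → -6/(2√4) = -3/2.

-3/2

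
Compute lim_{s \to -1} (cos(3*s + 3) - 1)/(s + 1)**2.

Direct substitution gives 0/0.
Apply L'Hôpital: lim (-3*sin(3*s + 3))/(2*s + 2), still 0/0.
After 2 applications of L'Hôpital's rule the quotient is (-9*cos(3*s + 3))/(2); substituting s = -1 gives -9/2.

-9/2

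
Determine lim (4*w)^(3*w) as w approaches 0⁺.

Base → 0⁺ and exponent → 0⁺: a 0^0 form.
Take logs: 3w·ln(4w). This is 0·(−∞); rewriting as ln(4w)/(1/(3w)) and applying L'Hôpital gives 0.
Hence the limit is e^0 = 1.

1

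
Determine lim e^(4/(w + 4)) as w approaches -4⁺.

∞

As w → -4⁺, 4/(w + 4) → +∞, so e^(4/(w + 4)) → ∞.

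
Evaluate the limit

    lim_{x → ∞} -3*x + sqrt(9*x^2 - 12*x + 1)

An ∞ − ∞ form. Rationalising with the conjugate, the difference becomes (-12x + 1) / (√(9*x^2 - 12*x + 1) + 3x).
For large x the denominator behaves like 2·3x, so the quotient tends to -12/6 = -2.

-2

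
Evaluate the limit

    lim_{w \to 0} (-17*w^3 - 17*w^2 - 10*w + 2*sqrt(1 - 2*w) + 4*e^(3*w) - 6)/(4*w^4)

49/16

Substitution gives 0/0 (the numerator vanishes to order 4).
Expand each term to order w^4: the coefficient of w^4 in 4·e^(3w) is 27/2 and in 2·√(1 - 2w) is -5/4.
Lower-order terms cancel with the polynomial part, so the numerator is (49/4)·w^4 + o(w^4), and the limit is (49/4)/(4) = 49/16.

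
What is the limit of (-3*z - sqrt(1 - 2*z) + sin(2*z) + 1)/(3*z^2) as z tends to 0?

Substitution gives 0/0; apply L'Hôpital's rule 2 times.
After differentiating numerator and denominator 2 times the quotient is (-4*sin(2*z) + (1 - 2*z)^(-3/2))/(6); at z = 0 this is 1/6.

1/6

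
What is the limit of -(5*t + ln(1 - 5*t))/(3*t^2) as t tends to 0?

25/6

Direct substitution gives 0/0.
Apply L'Hôpital: lim (5 - 5/(1 - 5*t))/(-6*t), still 0/0.
After 2 applications of L'Hôpital's rule the quotient is (-25/(1 - 5*t)^2)/(-6); substituting t = 0 gives 25/6.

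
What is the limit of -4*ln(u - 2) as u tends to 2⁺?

As u → 2⁺, u - 2 → 0⁺ and ln(u - 2) → −∞.
Multiplying by -4 gives ∞.

∞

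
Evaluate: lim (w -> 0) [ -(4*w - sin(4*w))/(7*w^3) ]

-32/21

Direct substitution gives 0/0.
Apply L'Hôpital: lim (4 - 4*cos(4*w))/(-21*w^2), still 0/0.
Apply L'Hôpital: lim (16*sin(4*w))/(-42*w), still 0/0.
After 3 applications of L'Hôpital's rule the quotient is (64*cos(4*w))/(-42); substituting w = 0 gives -32/21.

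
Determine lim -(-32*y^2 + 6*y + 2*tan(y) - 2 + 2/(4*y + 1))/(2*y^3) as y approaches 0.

191/3

Substitution gives 0/0 (the numerator vanishes to order 3).
Expand each term to order y^3: the coefficient of y^3 in 2·1/(1 + 4y) is -128 and in 2·tan(y) is 2/3.
Lower-order terms cancel with the polynomial part, so the numerator is (-382/3)·y^3 + o(y^3), and the limit is (-382/3)/(-2) = 191/3.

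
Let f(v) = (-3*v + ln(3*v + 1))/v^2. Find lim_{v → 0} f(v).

Direct substitution gives 0/0.
Apply L'Hôpital: lim (-3 + 3/(3*v + 1))/(2*v), still 0/0.
After 2 applications of L'Hôpital's rule the quotient is (-9/(3*v + 1)^2)/(2); substituting v = 0 gives -9/2.

-9/2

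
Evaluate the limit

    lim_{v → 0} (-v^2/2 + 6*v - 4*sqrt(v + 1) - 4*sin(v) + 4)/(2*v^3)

5/24

Substitution gives 0/0 (the numerator vanishes to order 3).
Expand each term to order v^3: the coefficient of v^3 in -4·√(1 + v) is -1/4 and in -4·sin(v) is 2/3.
Lower-order terms cancel with the polynomial part, so the numerator is (5/12)·v^3 + o(v^3), and the limit is (5/12)/(2) = 5/24.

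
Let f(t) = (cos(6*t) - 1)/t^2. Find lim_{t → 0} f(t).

Direct substitution gives 0/0.
Apply L'Hôpital: lim (-6*sin(6*t))/(2*t), still 0/0.
After 2 applications of L'Hôpital's rule the quotient is (-36*cos(6*t))/(2); substituting t = 0 gives -18.

-18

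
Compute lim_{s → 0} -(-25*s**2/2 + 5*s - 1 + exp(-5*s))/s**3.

Direct substitution gives 0/0.
Apply L'Hôpital: lim (-25*s + 5 - 5*e^(-5*s))/(-3*s^2), still 0/0.
Apply L'Hôpital: lim (-25 + 25*e^(-5*s))/(-6*s), still 0/0.
After 3 applications of L'Hôpital's rule the quotient is (-125*e^(-5*s))/(-6); substituting s = 0 gives 125/6.

125/6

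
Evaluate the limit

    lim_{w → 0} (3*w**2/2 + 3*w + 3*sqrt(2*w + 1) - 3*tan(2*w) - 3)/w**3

-13/2

Substitution gives 0/0 (the numerator vanishes to order 3).
Expand each term to order w^3: the coefficient of w^3 in -3·tan(2w) is -8 and in 3·√(1 + 2w) is 3/2.
Lower-order terms cancel with the polynomial part, so the numerator is (-13/2)·w^3 + o(w^3), and the limit is (-13/2)/(1) = -13/2.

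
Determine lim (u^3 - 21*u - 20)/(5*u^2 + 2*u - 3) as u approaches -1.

9/4

At u = -1 both the top and bottom vanish — a removable singularity. Factoring out (u + 1) from each leaves (u^2 - u - 20)/(5*u - 3), which at u = -1 equals 9/4.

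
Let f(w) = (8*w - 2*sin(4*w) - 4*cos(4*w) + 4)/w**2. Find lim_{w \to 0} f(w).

32

Substitution gives 0/0 (the numerator vanishes to order 2).
Expand each term to order w^2: the coefficient of w^2 in -2·sin(4w) is 0 and in -4·cos(4w) is 32.
Lower-order terms cancel with the polynomial part, so the numerator is (32)·w^2 + o(w^2), and the limit is (32)/(1) = 32.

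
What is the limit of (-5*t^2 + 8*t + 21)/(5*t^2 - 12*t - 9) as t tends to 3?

-11/9

At t = 3 both the top and bottom vanish — a removable singularity. Factoring out (t - 3) from each leaves (-5*t - 7)/(5*t + 3), which at t = 3 equals -11/9.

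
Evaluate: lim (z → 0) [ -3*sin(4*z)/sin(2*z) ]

Substitution gives 0/0.
Divide numerator and denominator by z: sin(4z)/z → 4 and sin(2z)/z → 2, so the limit is -3·4/2 = -6.

-6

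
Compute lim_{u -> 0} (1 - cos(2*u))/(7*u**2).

Substitution gives 0/0.
Use (1 − cos θ)/θ² → 1/2 with θ = 2u: the limit is 2²/(2·7) = 2/7.

2/7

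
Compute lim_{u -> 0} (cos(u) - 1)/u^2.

-1/2

Direct substitution gives 0/0.
Apply L'Hôpital: lim (-sin(u))/(2*u), still 0/0.
After 2 applications of L'Hôpital's rule the quotient is (-cos(u))/(2); substituting u = 0 gives -1/2.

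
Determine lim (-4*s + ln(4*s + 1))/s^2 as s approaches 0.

Direct substitution gives 0/0.
Apply L'Hôpital: lim (-4 + 4/(4*s + 1))/(2*s), still 0/0.
After 2 applications of L'Hôpital's rule the quotient is (-16/(4*s + 1)^2)/(2); substituting s = 0 gives -8.

-8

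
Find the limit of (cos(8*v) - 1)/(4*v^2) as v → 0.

Direct substitution gives 0/0.
Apply L'Hôpital: lim (-8*sin(8*v))/(8*v), still 0/0.
After 2 applications of L'Hôpital's rule the quotient is (-64*cos(8*v))/(8); substituting v = 0 gives -8.

-8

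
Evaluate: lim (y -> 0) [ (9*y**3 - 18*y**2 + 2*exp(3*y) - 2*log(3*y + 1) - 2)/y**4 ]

Substitution gives 0/0; apply L'Hôpital's rule 4 times.
After differentiating numerator and denominator 4 times the quotient is (162*e^(3*y) + 972/(3*y + 1)^4)/(24); at y = 0 this is 189/4.

189/4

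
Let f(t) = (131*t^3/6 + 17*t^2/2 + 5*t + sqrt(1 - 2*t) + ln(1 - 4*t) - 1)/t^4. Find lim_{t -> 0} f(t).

-517/8

Substitution gives 0/0 (the numerator vanishes to order 4).
Expand each term to order t^4: the coefficient of t^4 in ln(1 - 4t) is -64 and in √(1 - 2t) is -5/8.
Lower-order terms cancel with the polynomial part, so the numerator is (-517/8)·t^4 + o(t^4), and the limit is (-517/8)/(1) = -517/8.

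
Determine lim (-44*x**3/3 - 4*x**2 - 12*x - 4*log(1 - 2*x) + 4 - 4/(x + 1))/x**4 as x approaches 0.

Substitution gives 0/0; apply L'Hôpital's rule 4 times.
After differentiating numerator and denominator 4 times the quotient is (384/(2*x - 1)^4 - 96/(x + 1)^5)/(24); at x = 0 this is 12.

12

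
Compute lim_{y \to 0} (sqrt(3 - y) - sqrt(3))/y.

-√(3)/6

A 0/0 form; rationalise with √(3 - y) + √3. This collapses the numerator to -y, leaving -1/(√(3 - y) + √3) → -1/(2√3) = -√(3)/6.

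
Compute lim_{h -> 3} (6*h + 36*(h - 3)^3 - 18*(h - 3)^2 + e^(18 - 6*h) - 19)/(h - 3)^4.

54

Direct substitution gives 0/0.
Apply L'Hôpital: lim (-36*h + 108*(h - 3)^2 - 6*e^(18 - 6*h) + 114)/(4*(h - 3)^3), still 0/0.
Apply L'Hôpital: lim (216*h + 36*e^(18 - 6*h) - 684)/(12*(h - 3)^2), still 0/0.
Apply L'Hôpital: lim (216 - 216*e^(18 - 6*h))/(24*h - 72), still 0/0.
After 4 applications of L'Hôpital's rule the quotient is (1296*e^(18 - 6*h))/(24); substituting h = 3 gives 54.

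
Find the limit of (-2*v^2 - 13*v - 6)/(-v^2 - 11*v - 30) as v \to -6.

11

At v = -6 both the top and bottom vanish — a removable singularity. Factoring out (v + 6) from each leaves (-2*v - 1)/(-v - 5), which at v = -6 equals 11.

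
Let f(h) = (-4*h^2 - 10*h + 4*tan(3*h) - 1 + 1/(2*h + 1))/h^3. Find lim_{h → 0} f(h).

Substitution gives 0/0 (the numerator vanishes to order 3).
Expand each term to order h^3: the coefficient of h^3 in 1/(1 + 2h) is -8 and in 4·tan(3h) is 36.
Lower-order terms cancel with the polynomial part, so the numerator is (28)·h^3 + o(h^3), and the limit is (28)/(1) = 28.

28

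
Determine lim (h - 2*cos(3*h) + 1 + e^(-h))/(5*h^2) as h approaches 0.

19/10

Substitution gives 0/0; apply L'Hôpital's rule 2 times.
After differentiating numerator and denominator 2 times the quotient is (18*cos(3*h) + e^(-h))/(10); at h = 0 this is 19/10.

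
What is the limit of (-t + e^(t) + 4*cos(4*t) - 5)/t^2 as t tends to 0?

-63/2

Substitution gives 0/0; apply L'Hôpital's rule 2 times.
After differentiating numerator and denominator 2 times the quotient is (e^(t) - 64*cos(4*t))/(2); at t = 0 this is -63/2.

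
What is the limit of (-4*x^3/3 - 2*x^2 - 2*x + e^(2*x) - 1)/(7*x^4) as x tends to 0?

Direct substitution gives 0/0.
Apply L'Hôpital: lim (-4*x^2 - 4*x + 2*e^(2*x) - 2)/(28*x^3), still 0/0.
Apply L'Hôpital: lim (-8*x + 4*e^(2*x) - 4)/(84*x^2), still 0/0.
Apply L'Hôpital: lim (8*e^(2*x) - 8)/(168*x), still 0/0.
After 4 applications of L'Hôpital's rule the quotient is (16*e^(2*x))/(168); substituting x = 0 gives 2/21.

2/21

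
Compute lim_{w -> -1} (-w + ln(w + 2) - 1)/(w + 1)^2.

-1/2

Direct substitution gives 0/0.
Apply L'Hôpital: lim (-1 + 1/(w + 2))/(2*w + 2), still 0/0.
After 2 applications of L'Hôpital's rule the quotient is (-1/(w + 2)^2)/(2); substituting w = -1 gives -1/2.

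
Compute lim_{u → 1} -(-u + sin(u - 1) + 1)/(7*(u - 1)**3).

Direct substitution gives 0/0.
Apply L'Hôpital: lim (cos(u - 1) - 1)/(-21*(u - 1)^2), still 0/0.
Apply L'Hôpital: lim (-sin(u - 1))/(42 - 42*u), still 0/0.
After 3 applications of L'Hôpital's rule the quotient is (-cos(u - 1))/(-42); substituting u = 1 gives 1/42.

1/42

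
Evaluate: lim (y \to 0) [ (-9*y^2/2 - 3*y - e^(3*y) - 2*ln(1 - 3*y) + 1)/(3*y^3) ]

Substitution gives 0/0 (the numerator vanishes to order 3).
Expand each term to order y^3: the coefficient of y^3 in -2·ln(1 - 3y) is 18 and in −e^(3y) is -9/2.
Lower-order terms cancel with the polynomial part, so the numerator is (27/2)·y^3 + o(y^3), and the limit is (27/2)/(3) = 9/2.

9/2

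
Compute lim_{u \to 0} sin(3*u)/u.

Substitution gives 0/0.
Write it as (3)·sin(3u)/(3u); since sin(θ)/θ → 1, the limit is 3.

3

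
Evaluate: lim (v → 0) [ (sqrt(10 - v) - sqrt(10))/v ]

-√(10)/20

Substitution gives 0/0. Multiply numerator and denominator by the conjugate √(10 - v) + √10.
The numerator becomes (10 - v) − 10 = -v, so the expression simplifies to -1/(√(10 - v) + √10).
Letting v → 0 gives -1/(2√10) = -√(10)/20.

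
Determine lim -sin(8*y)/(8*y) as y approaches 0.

-1

Substitution gives 0/0.
Write it as (8/(-8))·sin(8y)/(8y); since sin(u)/u → 1, the limit is -1.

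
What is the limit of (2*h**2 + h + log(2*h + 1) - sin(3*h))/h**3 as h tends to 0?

43/6

Substitution gives 0/0 (the numerator vanishes to order 3).
Expand each term to order h^3: the coefficient of h^3 in ln(1 + 2h) is 8/3 and in −sin(3h) is 9/2.
Lower-order terms cancel with the polynomial part, so the numerator is (43/6)·h^3 + o(h^3), and the limit is (43/6)/(1) = 43/6.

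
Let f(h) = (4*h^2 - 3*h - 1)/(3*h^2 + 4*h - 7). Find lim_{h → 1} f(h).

1/2

Since h = 1 makes numerator and denominator zero, (h - 1) divides both.
Cancelling it gives (4*h + 1)/(3*h + 7); now plug in h = 1 to get 1/2.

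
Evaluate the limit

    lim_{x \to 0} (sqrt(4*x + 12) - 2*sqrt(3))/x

√(3)/3

A 0/0 form; rationalise with √(12 + 4x) + √12. This collapses the numerator to 4x, leaving 4/(√(12 + 4x) + √12) → 4/(2√12) = √(3)/3.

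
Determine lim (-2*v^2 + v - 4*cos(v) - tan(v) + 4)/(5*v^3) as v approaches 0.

Substitution gives 0/0 (the numerator vanishes to order 3).
Expand each term to order v^3: the coefficient of v^3 in -4·cos(v) is 0 and in −tan(v) is -1/3.
Lower-order terms cancel with the polynomial part, so the numerator is (-1/3)·v^3 + o(v^3), and the limit is (-1/3)/(5) = -1/15.

-1/15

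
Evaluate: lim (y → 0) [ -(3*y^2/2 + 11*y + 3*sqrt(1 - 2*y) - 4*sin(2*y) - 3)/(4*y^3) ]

Substitution gives 0/0 (the numerator vanishes to order 3).
Expand each term to order y^3: the coefficient of y^3 in -4·sin(2y) is 16/3 and in 3·√(1 - 2y) is -3/2.
Lower-order terms cancel with the polynomial part, so the numerator is (23/6)·y^3 + o(y^3), and the limit is (23/6)/(-4) = -23/24.

-23/24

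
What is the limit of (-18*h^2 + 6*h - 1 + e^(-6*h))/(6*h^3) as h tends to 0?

-6

Direct substitution gives 0/0.
Apply L'Hôpital: lim (-36*h + 6 - 6*e^(-6*h))/(18*h^2), still 0/0.
Apply L'Hôpital: lim (-36 + 36*e^(-6*h))/(36*h), still 0/0.
After 3 applications of L'Hôpital's rule the quotient is (-216*e^(-6*h))/(36); substituting h = 0 gives -6.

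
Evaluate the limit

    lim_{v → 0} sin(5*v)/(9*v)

5/9

Substitution gives 0/0.
Write it as (5/9)·sin(5v)/(5v); since sin(u)/u → 1, the limit is 5/9.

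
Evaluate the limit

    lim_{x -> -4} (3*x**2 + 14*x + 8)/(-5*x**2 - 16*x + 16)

At x = -4 both the top and bottom vanish — a removable singularity. Factoring out (x + 4) from each leaves (3*x + 2)/(4 - 5*x), which at x = -4 equals -5/12.

-5/12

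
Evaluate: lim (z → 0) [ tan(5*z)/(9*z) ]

Substitution gives 0/0.
Since tan(u)/u → 1 as u → 0, tan(5z)/(5z) → 1 and the limit is 5/9.

5/9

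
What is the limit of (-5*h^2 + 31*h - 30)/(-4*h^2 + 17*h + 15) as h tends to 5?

At h = 5 both the top and bottom vanish — a removable singularity. Factoring out (h - 5) from each leaves (6 - 5*h)/(-4*h - 3), which at h = 5 equals 19/23.

19/23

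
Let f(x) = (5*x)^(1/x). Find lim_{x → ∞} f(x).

Base → ∞ and exponent → 0: an ∞^0 form.
Take logs: (1/x)·ln(5·x^1) = (ln 5 + 1·ln x)/x → 0.
So the limit is e^0 = 1.

1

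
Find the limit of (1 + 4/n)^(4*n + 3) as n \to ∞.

e^(16)

Let L be the limit and take ln: ln L = lim (4n + 3)·ln(1 + 4/n) = lim (4n + 3)·(4/n + O(1/n²)) = 16.
Hence L = e^(16).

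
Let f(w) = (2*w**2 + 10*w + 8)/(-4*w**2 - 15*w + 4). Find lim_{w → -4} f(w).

Direct substitution gives 0/0, so factor. Both numerator and denominator have (w + 4) as a factor.
After cancelling, the expression reduces to (2*w + 2)/(1 - 4*w).
Substituting w = -4 gives -6/17.

-6/17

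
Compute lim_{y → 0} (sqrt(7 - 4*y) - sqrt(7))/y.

A 0/0 form; rationalise with √(7 - 4y) + √7. This collapses the numerator to -4y, leaving -4/(√(7 - 4y) + √7) → -4/(2√7) = -2*√(7)/7.

-2*√(7)/7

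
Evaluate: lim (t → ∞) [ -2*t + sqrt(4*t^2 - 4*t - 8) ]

An ∞ − ∞ form. Rationalising with the conjugate, the difference becomes (-4t - 8) / (√(4*t^2 - 4*t - 8) + 2t).
For large t the denominator behaves like 2·2t, so the quotient tends to -4/4 = -1.

-1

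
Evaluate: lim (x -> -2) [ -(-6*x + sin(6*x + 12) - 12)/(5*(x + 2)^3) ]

Direct substitution gives 0/0.
Apply L'Hôpital: lim (6*cos(6*x + 12) - 6)/(-15*(x + 2)^2), still 0/0.
Apply L'Hôpital: lim (-36*sin(6*x + 12))/(-30*x - 60), still 0/0.
After 3 applications of L'Hôpital's rule the quotient is (-216*cos(6*x + 12))/(-30); substituting x = -2 gives 36/5.

36/5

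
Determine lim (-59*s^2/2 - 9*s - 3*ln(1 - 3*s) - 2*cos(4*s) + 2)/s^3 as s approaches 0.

Substitution gives 0/0; apply L'Hôpital's rule 3 times.
After differentiating numerator and denominator 3 times the quotient is (-128*sin(4*s) - 162/(3*s - 1)^3)/(6); at s = 0 this is 27.

27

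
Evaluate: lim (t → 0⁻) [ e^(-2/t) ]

∞

As t → 0⁻, -2/(t) → +∞, so e^(-2/(t)) → ∞.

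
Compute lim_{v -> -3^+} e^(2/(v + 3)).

∞

As v → -3⁺, 2/(v + 3) → +∞, so e^(2/(v + 3)) → ∞.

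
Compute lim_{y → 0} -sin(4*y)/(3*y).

-4/3

Substitution gives 0/0.
Write it as (4/(-3))·sin(4y)/(4y); since sin(u)/u → 1, the limit is -4/3.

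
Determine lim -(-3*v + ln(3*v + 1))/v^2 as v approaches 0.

9/2

Direct substitution gives 0/0.
Apply L'Hôpital: lim (-3 + 3/(3*v + 1))/(-2*v), still 0/0.
After 2 applications of L'Hôpital's rule the quotient is (-9/(3*v + 1)^2)/(-2); substituting v = 0 gives 9/2.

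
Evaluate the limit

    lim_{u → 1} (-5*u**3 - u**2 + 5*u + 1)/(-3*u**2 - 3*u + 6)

At u = 1 both the top and bottom vanish — a removable singularity. Factoring out (u - 1) from each leaves (-5*u^2 - 6*u - 1)/(-3*u - 6), which at u = 1 equals 4/3.

4/3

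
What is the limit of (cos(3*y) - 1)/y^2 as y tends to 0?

Direct substitution gives 0/0.
Apply L'Hôpital: lim (-3*sin(3*y))/(2*y), still 0/0.
After 2 applications of L'Hôpital's rule the quotient is (-9*cos(3*y))/(2); substituting y = 0 gives -9/2.

-9/2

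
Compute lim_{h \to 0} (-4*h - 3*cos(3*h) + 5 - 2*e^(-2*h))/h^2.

19/2

Substitution gives 0/0; apply L'Hôpital's rule 2 times.
After differentiating numerator and denominator 2 times the quotient is (27*cos(3*h) - 8*e^(-2*h))/(2); at h = 0 this is 19/2.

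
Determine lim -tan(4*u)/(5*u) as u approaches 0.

Substitution gives 0/0.
Since tan(θ)/θ → 1 as θ → 0, tan(4u)/(4u) → 1 and the limit is 4/(-5) = -4/5.

-4/5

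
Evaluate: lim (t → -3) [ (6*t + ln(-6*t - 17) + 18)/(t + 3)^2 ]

-18

Direct substitution gives 0/0.
Apply L'Hôpital: lim (6 - 6/(-6*t - 17))/(2*t + 6), still 0/0.
After 2 applications of L'Hôpital's rule the quotient is (-36/(-6*t - 17)^2)/(2); substituting t = -3 gives -18.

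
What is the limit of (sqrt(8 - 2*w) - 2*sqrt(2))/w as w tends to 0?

A 0/0 form; rationalise with √(8 - 2w) + √8. This collapses the numerator to -2w, leaving -2/(√(8 - 2w) + √8) → -2/(2√8) = -√(2)/4.

-√(2)/4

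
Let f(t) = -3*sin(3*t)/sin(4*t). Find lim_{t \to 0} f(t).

Substitution gives 0/0.
Divide numerator and denominator by t: sin(3t)/t → 3 and sin(4t)/t → 4, so the limit is -3·3/4 = -9/4.

-9/4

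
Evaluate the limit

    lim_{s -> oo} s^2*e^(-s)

Write as s^2/e^{1s}, an ∞/∞ form.
Exponential growth dominates any polynomial, so repeated L'Hôpital (or the standard result) gives 0.

0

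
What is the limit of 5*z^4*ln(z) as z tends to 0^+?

0

This is a 0·(−∞) form. Rewrite as 5·ln(z) / z^(−4) and apply L'Hôpital:
the derivative quotient is 5·(1/z) / (−4·z^(−5)) = (-5/4)·z^4 → 0.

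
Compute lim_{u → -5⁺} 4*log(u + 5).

-∞

As u → -5⁺, u + 5 → 0⁺ and ln(u + 5) → −∞.
Multiplying by 4 gives -∞.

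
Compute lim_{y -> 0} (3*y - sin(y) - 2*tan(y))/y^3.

Substitution gives 0/0 (the numerator vanishes to order 3).
Expand each term to order y^3: the coefficient of y^3 in -2·tan(y) is -2/3 and in −sin(y) is 1/6.
Lower-order terms cancel with the polynomial part, so the numerator is (-1/2)·y^3 + o(y^3), and the limit is (-1/2)/(1) = -1/2.

-1/2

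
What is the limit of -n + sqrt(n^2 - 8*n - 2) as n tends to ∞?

-4

An ∞ − ∞ form. Rationalising with the conjugate, the difference becomes (-8n - 2) / (√(n^2 - 8*n - 2) + n).
For large n the denominator behaves like 2·n, so the quotient tends to -8/2 = -4.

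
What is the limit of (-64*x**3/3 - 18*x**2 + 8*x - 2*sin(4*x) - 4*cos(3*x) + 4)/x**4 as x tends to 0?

Substitution gives 0/0 (the numerator vanishes to order 4).
Expand each term to order x^4: the coefficient of x^4 in -4·cos(3x) is -27/2 and in -2·sin(4x) is 0.
Lower-order terms cancel with the polynomial part, so the numerator is (-27/2)·x^4 + o(x^4), and the limit is (-27/2)/(1) = -27/2.

-27/2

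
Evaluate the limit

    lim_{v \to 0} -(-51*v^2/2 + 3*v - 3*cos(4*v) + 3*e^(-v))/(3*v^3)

1/6

Substitution gives 0/0; apply L'Hôpital's rule 3 times.
After differentiating numerator and denominator 3 times the quotient is (-192*sin(4*v) - 3*e^(-v))/(-18); at v = 0 this is 1/6.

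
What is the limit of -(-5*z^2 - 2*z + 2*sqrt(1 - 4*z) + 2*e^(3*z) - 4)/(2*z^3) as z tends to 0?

-1/2

Substitution gives 0/0 (the numerator vanishes to order 3).
Expand each term to order z^3: the coefficient of z^3 in 2·e^(3z) is 9 and in 2·√(1 - 4z) is -8.
Lower-order terms cancel with the polynomial part, so the numerator is (1)·z^3 + o(z^3), and the limit is (1)/(-2) = -1/2.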